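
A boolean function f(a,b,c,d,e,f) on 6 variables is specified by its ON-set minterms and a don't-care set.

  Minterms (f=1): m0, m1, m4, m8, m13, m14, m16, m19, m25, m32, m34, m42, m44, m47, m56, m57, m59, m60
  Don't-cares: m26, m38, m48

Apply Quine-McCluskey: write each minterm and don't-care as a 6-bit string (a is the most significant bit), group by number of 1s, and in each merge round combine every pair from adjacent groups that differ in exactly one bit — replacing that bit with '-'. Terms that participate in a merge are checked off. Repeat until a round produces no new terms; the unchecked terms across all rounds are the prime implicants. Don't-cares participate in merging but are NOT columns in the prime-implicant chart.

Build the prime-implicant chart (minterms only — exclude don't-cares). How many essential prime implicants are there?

12

Round 0: 000000✓ 000001✓ 000100✓ 001000✓ 001101 001110 010000✓ 010011 011001✓ 011010 100000✓ 100010✓ 100110✓ 101010✓ 101100✓ 101111 110000✓ 111000✓ 111001✓ 111011✓ 111100✓
Round 1: -00000✓ -10000✓ -11001 0-0000✓ 00-000 000-00 00000- 1-0000✓ 1-1100 10-010 100-10 1000-0 11-000 111-00 1110-1 11100-
Round 2: --0000
PIs = {--0000, -11001, 00-000, 000-00, 00000-, 001101, 001110, 010011, 011010, 1-1100, 10-010, 100-10, 1000-0, 101111, 11-000, 111-00, 1110-1, 11100-}
Coverage chart:
  m0: --0000,00-000,000-00,00000-
  m1: 00000- ←essential
  m4: 000-00 ←essential
  m8: 00-000 ←essential
  m13: 001101 ←essential
  m14: 001110 ←essential
  m16: --0000 ←essential
  m19: 010011 ←essential
  m25: -11001 ←essential
  m32: --0000,1000-0
  m34: 10-010,100-10,1000-0
  m42: 10-010 ←essential
  m44: 1-1100 ←essential
  m47: 101111 ←essential
  m56: 11-000,111-00,11100-
  m57: -11001,1110-1,11100-
  m59: 1110-1 ←essential
  m60: 1-1100,111-00
Essential: --0000, -11001, 00-000, 000-00, 00000-, 001101, 001110, 010011, 1-1100, 10-010, 101111, 1110-1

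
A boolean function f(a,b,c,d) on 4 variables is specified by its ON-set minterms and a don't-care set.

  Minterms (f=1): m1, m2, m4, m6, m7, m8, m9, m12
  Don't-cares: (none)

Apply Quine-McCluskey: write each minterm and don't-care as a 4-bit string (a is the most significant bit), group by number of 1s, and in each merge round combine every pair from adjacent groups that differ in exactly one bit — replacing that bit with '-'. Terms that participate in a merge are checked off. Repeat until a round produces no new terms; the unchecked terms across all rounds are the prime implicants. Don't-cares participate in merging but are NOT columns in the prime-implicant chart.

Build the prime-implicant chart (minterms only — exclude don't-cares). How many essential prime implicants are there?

3

Round 0: 0001✓ 0010✓ 0100✓ 0110✓ 0111✓ 1000✓ 1001✓ 1100✓
Round 1: -001 -100 0-10 01-0 011- 1-00 100-
PIs = {-001, -100, 0-10, 01-0, 011-, 1-00, 100-}
Coverage chart:
  m1: -001 ←essential
  m2: 0-10 ←essential
  m4: -100,01-0
  m6: 0-10,01-0,011-
  m7: 011- ←essential
  m8: 1-00,100-
  m9: -001,100-
  m12: -100,1-00
Essential: -001, 0-10, 011-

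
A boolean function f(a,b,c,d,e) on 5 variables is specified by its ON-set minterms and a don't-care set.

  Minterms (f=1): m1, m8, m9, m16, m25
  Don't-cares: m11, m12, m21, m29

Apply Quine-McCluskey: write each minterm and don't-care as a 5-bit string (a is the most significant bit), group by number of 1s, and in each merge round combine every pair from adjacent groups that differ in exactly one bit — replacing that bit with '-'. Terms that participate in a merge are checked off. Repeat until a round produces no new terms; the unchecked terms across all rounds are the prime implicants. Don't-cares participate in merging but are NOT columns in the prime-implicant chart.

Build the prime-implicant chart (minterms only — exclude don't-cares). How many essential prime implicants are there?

size-2^0 implicants → 00001(✓)  01000(✓)  01001(✓)  01011(✓)  01100(✓)  10000  10101(✓)  11001(✓)  11101(✓)
size-2^1 implicants → -1001  0-001  01-00  010-1  0100-  1-101  11-01
Unchecked terms (primes): -1001, 0-001, 01-00, 010-1, 0100-, 1-101, 10000, 11-01
Minterm coverage:
  m1 ⊆ 0-001 [E]
  m8 ⊆ 01-00,0100-
  m9 ⊆ -1001,0-001,010-1,0100-
  m16 ⊆ 10000 [E]
  m25 ⊆ -1001,11-01
E = {0-001, 10000}

2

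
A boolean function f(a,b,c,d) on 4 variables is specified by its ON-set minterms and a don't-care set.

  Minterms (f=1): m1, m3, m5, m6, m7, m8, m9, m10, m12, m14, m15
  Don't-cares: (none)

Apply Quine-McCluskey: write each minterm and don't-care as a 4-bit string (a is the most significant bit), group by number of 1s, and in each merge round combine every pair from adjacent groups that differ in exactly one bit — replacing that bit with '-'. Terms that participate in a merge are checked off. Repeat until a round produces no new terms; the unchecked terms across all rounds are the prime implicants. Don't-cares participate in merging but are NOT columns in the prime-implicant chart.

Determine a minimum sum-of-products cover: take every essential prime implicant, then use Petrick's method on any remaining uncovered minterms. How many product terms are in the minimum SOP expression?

4

size-2^0 implicants → 0001(✓)  0011(✓)  0101(✓)  0110(✓)  0111(✓)  1000(✓)  1001(✓)  1010(✓)  1100(✓)  1110(✓)  1111(✓)
size-2^1 implicants → -001  -110(✓)  -111(✓)  0-01(✓)  0-11(✓)  00-1(✓)  01-1(✓)  011-(✓)  1-00(✓)  1-10(✓)  10-0(✓)  100-  11-0(✓)  111-(✓)
size-2^2 implicants → -11-  0--1  1--0
Unchecked terms (primes): -001, -11-, 0--1, 1--0, 100-
Minterm coverage:
  m1 ⊆ -001,0--1
  m3 ⊆ 0--1 [E]
  m5 ⊆ 0--1 [E]
  m6 ⊆ -11- [E]
  m7 ⊆ -11-,0--1
  m8 ⊆ 1--0,100-
  m9 ⊆ -001,100-
  m10 ⊆ 1--0 [E]
  m12 ⊆ 1--0 [E]
  m14 ⊆ -11-,1--0
  m15 ⊆ -11- [E]
E = {-11-, 0--1, 1--0}
Petrick residual → -001
Cover = b'c'd + bc + a'd + ad'  |cover|=4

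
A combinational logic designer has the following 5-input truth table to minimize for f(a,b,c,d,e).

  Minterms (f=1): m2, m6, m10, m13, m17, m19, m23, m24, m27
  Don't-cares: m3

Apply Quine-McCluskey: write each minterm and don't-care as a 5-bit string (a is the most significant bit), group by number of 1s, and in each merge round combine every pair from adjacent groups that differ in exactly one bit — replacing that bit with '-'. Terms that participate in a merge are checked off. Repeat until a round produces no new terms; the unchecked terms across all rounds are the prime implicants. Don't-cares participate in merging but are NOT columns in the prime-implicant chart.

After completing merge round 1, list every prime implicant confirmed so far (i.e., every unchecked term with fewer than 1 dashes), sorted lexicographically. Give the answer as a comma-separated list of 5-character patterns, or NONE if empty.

01101, 11000

Round 0: 00010✓ 00011✓ 00110✓ 01010✓ 01101 10001✓ 10011✓ 10111✓ 11000 11011✓
Round 1: -0011 0-010 00-10 0001- 1-011 10-11 100-1
PIs = {-0011, 0-010, 00-10, 0001-, 01101, 1-011, 10-11, 100-1, 11000}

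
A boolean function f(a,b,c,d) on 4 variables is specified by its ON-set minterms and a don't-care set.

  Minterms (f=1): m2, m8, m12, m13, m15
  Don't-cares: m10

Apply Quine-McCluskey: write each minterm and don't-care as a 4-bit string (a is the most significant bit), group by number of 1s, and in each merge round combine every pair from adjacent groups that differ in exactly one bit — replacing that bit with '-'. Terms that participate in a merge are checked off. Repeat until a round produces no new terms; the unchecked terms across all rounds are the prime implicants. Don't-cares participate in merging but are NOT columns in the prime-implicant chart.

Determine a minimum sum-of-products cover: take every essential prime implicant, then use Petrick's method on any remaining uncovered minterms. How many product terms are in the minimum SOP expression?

size-2^0 implicants → 0010(✓)  1000(✓)  1010(✓)  1100(✓)  1101(✓)  1111(✓)
size-2^1 implicants → -010  1-00  10-0  11-1  110-
Unchecked terms (primes): -010, 1-00, 10-0, 11-1, 110-
Minterm coverage:
  m2 ⊆ -010 [E]
  m8 ⊆ 1-00,10-0
  m12 ⊆ 1-00,110-
  m13 ⊆ 11-1,110-
  m15 ⊆ 11-1 [E]
E = {-010, 11-1}
Petrick residual → 1-00
Cover = b'cd' + ac'd' + abd  |cover|=3

3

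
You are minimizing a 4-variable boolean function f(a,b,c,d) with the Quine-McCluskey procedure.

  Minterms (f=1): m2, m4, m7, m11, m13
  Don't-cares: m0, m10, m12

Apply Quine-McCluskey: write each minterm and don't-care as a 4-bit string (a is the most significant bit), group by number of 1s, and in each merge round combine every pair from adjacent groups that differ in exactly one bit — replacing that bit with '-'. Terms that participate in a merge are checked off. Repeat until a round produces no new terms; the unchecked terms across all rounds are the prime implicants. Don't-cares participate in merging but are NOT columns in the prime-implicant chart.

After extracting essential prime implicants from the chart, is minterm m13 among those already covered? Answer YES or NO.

YES

[col 0] 0000*, 0010*, 0100*, 0111, 1010*, 1011*, 1100*, 1101*
[col 1] -010, -100, 0-00, 00-0, 101-, 110-
Prime implicants: -010, -100, 0-00, 00-0, 0111, 101-, 110-
PI chart (minterm → PIs covering it):
  2 | -010,00-0
  4 | -100,0-00
  7 | 0111  (sole → essential)
  11 | 101-  (sole → essential)
  13 | 110-  (sole → essential)
Essential prime implicants: 0111, 101-, 110-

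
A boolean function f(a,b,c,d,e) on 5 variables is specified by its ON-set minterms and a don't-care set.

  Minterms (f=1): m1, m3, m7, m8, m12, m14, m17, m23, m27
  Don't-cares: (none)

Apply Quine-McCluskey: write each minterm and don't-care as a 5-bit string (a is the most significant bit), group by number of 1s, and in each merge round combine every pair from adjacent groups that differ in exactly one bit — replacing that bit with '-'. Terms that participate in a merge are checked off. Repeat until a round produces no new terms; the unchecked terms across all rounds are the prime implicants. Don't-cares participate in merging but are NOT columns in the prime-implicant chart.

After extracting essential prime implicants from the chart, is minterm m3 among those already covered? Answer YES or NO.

Round 0: 00001✓ 00011✓ 00111✓ 01000✓ 01100✓ 01110✓ 10001✓ 10111✓ 11011
Round 1: -0001 -0111 00-11 000-1 01-00 011-0
PIs = {-0001, -0111, 00-11, 000-1, 01-00, 011-0, 11011}
Coverage chart:
  m1: -0001,000-1
  m3: 00-11,000-1
  m7: -0111,00-11
  m8: 01-00 ←essential
  m12: 01-00,011-0
  m14: 011-0 ←essential
  m17: -0001 ←essential
  m23: -0111 ←essential
  m27: 11011 ←essential
Essential: -0001, -0111, 01-00, 011-0, 11011

NO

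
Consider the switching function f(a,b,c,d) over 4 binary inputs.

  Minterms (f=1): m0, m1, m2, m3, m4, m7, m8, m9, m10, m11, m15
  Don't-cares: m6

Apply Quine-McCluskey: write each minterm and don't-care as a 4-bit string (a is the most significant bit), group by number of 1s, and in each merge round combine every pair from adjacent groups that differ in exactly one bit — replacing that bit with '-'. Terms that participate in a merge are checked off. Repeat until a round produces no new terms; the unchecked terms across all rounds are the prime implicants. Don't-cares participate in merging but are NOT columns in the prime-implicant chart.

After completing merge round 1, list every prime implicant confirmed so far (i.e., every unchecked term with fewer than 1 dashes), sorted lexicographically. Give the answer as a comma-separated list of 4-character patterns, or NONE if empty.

NONE

Round 0: 0000✓ 0001✓ 0010✓ 0011✓ 0100✓ 0110✓ 0111✓ 1000✓ 1001✓ 1010✓ 1011✓ 1111✓
Round 1: -000✓ -001✓ -010✓ -011✓ -111✓ 0-00✓ 0-10✓ 0-11✓ 00-0✓ 00-1✓ 000-✓ 001-✓ 01-0✓ 011-✓ 1-11✓ 10-0✓ 10-1✓ 100-✓ 101-✓
Round 2: --11 -0-0✓ -0-1✓ -00-✓ -01-✓ 0--0 0-1- 00--✓ 10--✓
Round 3: -0--
PIs = {--11, -0--, 0--0, 0-1-}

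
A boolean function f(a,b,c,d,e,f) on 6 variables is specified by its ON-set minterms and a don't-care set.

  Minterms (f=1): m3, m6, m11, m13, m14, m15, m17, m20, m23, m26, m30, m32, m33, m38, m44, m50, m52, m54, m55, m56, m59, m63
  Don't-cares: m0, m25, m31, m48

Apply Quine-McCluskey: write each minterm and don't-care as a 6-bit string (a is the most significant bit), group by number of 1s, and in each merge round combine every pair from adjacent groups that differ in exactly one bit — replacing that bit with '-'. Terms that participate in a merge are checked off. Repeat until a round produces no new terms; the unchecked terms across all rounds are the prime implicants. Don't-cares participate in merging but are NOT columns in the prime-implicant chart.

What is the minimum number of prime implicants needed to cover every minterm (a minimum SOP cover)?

[col 0] 000000*, 000011*, 000110*, 001011*, 001101*, 001110*, 001111*, 010001*, 010100*, 010111*, 011001*, 011010*, 011110*, 011111*, 100000*, 100001*, 100110*, 101100, 110000*, 110010*, 110100*, 110110*, 110111*, 111000*, 111011*, 111111*
[col 1] -00000, -00110, -10100, -10111*, -11111*, 0-1110*, 0-1111*, 00-011, 00-110, 001-11, 0011-1, 00111-*, 01-001, 01-111*, 011-10, 01111-*, 1-0000, 1-0110, 10000-, 11-000, 11-111*, 110-00*, 110-10*, 1100-0*, 1101-0*, 11011-, 111-11
[col 2] -1-111, 0-111-, 110--0
Prime implicants: -00000, -00110, -1-111, -10100, 0-111-, 00-011, 00-110, 001-11, 0011-1, 01-001, 011-10, 1-0000, 1-0110, 10000-, 101100, 11-000, 110--0, 11011-, 111-11
PI chart (minterm → PIs covering it):
  3 | 00-011  (sole → essential)
  6 | -00110,00-110
  11 | 00-011,001-11
  13 | 0011-1  (sole → essential)
  14 | 0-111-,00-110
  15 | 0-111-,001-11,0011-1
  17 | 01-001  (sole → essential)
  20 | -10100  (sole → essential)
  23 | -1-111  (sole → essential)
  26 | 011-10  (sole → essential)
  30 | 0-111-,011-10
  32 | -00000,1-0000,10000-
  33 | 10000-  (sole → essential)
  38 | -00110,1-0110
  44 | 101100  (sole → essential)
  50 | 110--0  (sole → essential)
  52 | -10100,110--0
  54 | 1-0110,110--0,11011-
  55 | -1-111,11011-
  56 | 11-000  (sole → essential)
  59 | 111-11  (sole → essential)
  63 | -1-111,111-11
Essential prime implicants: -1-111, -10100, 00-011, 0011-1, 01-001, 011-10, 10000-, 101100, 11-000, 110--0, 111-11
Petrick residual → -00110, 0-111-
Minimum SOP uses 13 PIs: b'c'def' + bdef + bc'de'f' + a'cde + a'b'd'ef + a'b'cdf + a'bd'e'f + a'bcef' + ab'c'd'e' + ab'cde'f' + abd'e'f' + abc'f' + abcef

13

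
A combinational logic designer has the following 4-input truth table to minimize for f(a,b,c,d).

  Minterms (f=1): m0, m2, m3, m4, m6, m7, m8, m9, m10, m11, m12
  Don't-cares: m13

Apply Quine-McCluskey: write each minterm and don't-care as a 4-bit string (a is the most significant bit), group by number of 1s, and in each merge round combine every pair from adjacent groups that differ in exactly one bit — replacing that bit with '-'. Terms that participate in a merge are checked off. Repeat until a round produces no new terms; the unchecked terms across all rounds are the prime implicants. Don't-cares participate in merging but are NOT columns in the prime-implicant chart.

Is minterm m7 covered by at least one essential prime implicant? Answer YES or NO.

YES

size-2^0 implicants → 0000(✓)  0010(✓)  0011(✓)  0100(✓)  0110(✓)  0111(✓)  1000(✓)  1001(✓)  1010(✓)  1011(✓)  1100(✓)  1101(✓)
size-2^1 implicants → -000(✓)  -010(✓)  -011(✓)  -100(✓)  0-00(✓)  0-10(✓)  0-11(✓)  00-0(✓)  001-(✓)  01-0(✓)  011-(✓)  1-00(✓)  1-01(✓)  10-0(✓)  10-1(✓)  100-(✓)  101-(✓)  110-(✓)
size-2^2 implicants → --00  -0-0  -01-  0--0  0-1-  1-0-  10--
Unchecked terms (primes): --00, -0-0, -01-, 0--0, 0-1-, 1-0-, 10--
Minterm coverage:
  m0 ⊆ --00,-0-0,0--0
  m2 ⊆ -0-0,-01-,0--0,0-1-
  m3 ⊆ -01-,0-1-
  m4 ⊆ --00,0--0
  m6 ⊆ 0--0,0-1-
  m7 ⊆ 0-1- [E]
  m8 ⊆ --00,-0-0,1-0-,10--
  m9 ⊆ 1-0-,10--
  m10 ⊆ -0-0,-01-,10--
  m11 ⊆ -01-,10--
  m12 ⊆ --00,1-0-
E = {0-1-}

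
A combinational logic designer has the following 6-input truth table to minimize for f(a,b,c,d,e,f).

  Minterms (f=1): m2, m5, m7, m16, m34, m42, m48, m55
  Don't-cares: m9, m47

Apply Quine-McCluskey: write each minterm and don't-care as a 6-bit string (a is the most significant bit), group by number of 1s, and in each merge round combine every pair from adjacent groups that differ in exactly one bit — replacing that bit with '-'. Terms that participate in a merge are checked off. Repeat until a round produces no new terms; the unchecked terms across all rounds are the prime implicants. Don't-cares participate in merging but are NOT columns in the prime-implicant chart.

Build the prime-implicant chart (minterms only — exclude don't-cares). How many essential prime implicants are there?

[col 0] 000010*, 000101*, 000111*, 001001, 010000*, 100010*, 101010*, 101111, 110000*, 110111
[col 1] -00010, -10000, 0001-1, 10-010
Prime implicants: -00010, -10000, 0001-1, 001001, 10-010, 101111, 110111
PI chart (minterm → PIs covering it):
  2 | -00010  (sole → essential)
  5 | 0001-1  (sole → essential)
  7 | 0001-1  (sole → essential)
  16 | -10000  (sole → essential)
  34 | -00010,10-010
  42 | 10-010  (sole → essential)
  48 | -10000  (sole → essential)
  55 | 110111  (sole → essential)
Essential prime implicants: -00010, -10000, 0001-1, 10-010, 110111

5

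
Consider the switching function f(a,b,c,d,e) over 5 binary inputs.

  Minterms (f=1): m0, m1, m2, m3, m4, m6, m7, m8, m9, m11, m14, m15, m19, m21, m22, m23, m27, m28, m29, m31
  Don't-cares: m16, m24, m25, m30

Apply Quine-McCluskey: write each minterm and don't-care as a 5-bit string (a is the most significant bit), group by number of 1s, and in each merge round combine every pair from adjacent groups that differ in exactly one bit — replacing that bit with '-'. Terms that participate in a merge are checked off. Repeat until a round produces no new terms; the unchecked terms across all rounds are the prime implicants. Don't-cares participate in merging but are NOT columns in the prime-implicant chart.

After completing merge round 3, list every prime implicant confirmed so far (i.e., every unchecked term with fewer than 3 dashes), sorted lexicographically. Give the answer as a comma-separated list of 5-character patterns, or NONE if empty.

size-2^0 implicants → 00000(✓)  00001(✓)  00010(✓)  00011(✓)  00100(✓)  00110(✓)  00111(✓)  01000(✓)  01001(✓)  01011(✓)  01110(✓)  01111(✓)  10000(✓)  10011(✓)  10101(✓)  10110(✓)  10111(✓)  11000(✓)  11001(✓)  11011(✓)  11100(✓)  11101(✓)  11110(✓)  11111(✓)
size-2^1 implicants → -0000(✓)  -0011(✓)  -0110(✓)  -0111(✓)  -1000(✓)  -1001(✓)  -1011(✓)  -1110(✓)  -1111(✓)  0-000(✓)  0-001(✓)  0-011(✓)  0-110(✓)  0-111(✓)  00-00(✓)  00-10(✓)  00-11(✓)  000-0(✓)  000-1(✓)  0000-(✓)  0001-(✓)  001-0(✓)  0011-(✓)  01-11(✓)  010-1(✓)  0100-(✓)  0111-(✓)  1-000(✓)  1-011(✓)  1-101(✓)  1-110(✓)  1-111(✓)  10-11(✓)  101-1(✓)  1011-(✓)  11-00(✓)  11-01(✓)  11-11(✓)  110-1(✓)  1100-(✓)  111-0(✓)  111-1(✓)  1110-(✓)  1111-(✓)
size-2^2 implicants → --000  --011(✓)  --110(✓)  --111(✓)  -0-11(✓)  -011-(✓)  -1-11(✓)  -10-1  -100-  -111-(✓)  0--11(✓)  0-0-1  0-00-  0-11-(✓)  00--0  00-1-  000--  1--11(✓)  1-1-1  1-11-(✓)  11--1  11-0-  111--
size-2^3 implicants → ---11  --11-
Unchecked terms (primes): ---11, --000, --11-, -10-1, -100-, 0-0-1, 0-00-, 00--0, 00-1-, 000--, 1-1-1, 11--1, 11-0-, 111--

--000, -10-1, -100-, 0-0-1, 0-00-, 00--0, 00-1-, 000--, 1-1-1, 11--1, 11-0-, 111--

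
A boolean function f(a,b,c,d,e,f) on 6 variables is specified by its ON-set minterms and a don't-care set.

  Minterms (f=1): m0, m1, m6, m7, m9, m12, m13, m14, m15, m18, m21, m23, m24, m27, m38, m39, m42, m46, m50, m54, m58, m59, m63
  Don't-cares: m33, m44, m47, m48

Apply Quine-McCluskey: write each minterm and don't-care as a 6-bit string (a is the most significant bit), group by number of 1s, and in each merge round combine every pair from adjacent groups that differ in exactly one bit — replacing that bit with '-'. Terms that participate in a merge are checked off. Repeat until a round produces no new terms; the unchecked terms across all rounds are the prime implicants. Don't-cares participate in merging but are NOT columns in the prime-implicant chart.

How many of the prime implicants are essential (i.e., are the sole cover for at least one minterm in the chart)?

Round 0: 000000✓ 000001✓ 000110✓ 000111✓ 001001✓ 001100✓ 001101✓ 001110✓ 001111✓ 010010✓ 010101✓ 010111✓ 011000 011011✓ 100001✓ 100110✓ 100111✓ 101010✓ 101100✓ 101110✓ 101111✓ 110000✓ 110010✓ 110110✓ 111010✓ 111011✓ 111111✓
Round 1: -00001 -00110✓ -00111✓ -01100✓ -01110✓ -01111✓ -10010 -11011 0-0111 00-001 00-110✓ 00-111✓ 00000- 00011-✓ 001-01 0011-0✓ 0011-1✓ 00110-✓ 00111-✓ 0101-1 1-0110 1-1010 1-1111 10-110✓ 10-111✓ 10011-✓ 101-10 1011-0✓ 10111-✓ 11-010 110-10 1100-0 111-11 11101-
Round 2: -0-110✓ -0-111✓ -0011-✓ -011-0 -0111-✓ 00-11-✓ 0011-- 10-11-✓
Round 3: -0-11-
PIs = {-0-11-, -00001, -011-0, -10010, -11011, 0-0111, 00-001, 00000-, 001-01, 0011--, 0101-1, 011000, 1-0110, 1-1010, 1-1111, 101-10, 11-010, 110-10, 1100-0, 111-11, 11101-}
Coverage chart:
  m0: 00000- ←essential
  m1: -00001,00-001,00000-
  m6: -0-11- ←essential
  m7: -0-11-,0-0111
  m9: 00-001,001-01
  m12: -011-0,0011--
  m13: 001-01,0011--
  m14: -0-11-,-011-0,0011--
  m15: -0-11-,0011--
  m18: -10010 ←essential
  m21: 0101-1 ←essential
  m23: 0-0111,0101-1
  m24: 011000 ←essential
  m27: -11011 ←essential
  m38: -0-11-,1-0110
  m39: -0-11- ←essential
  m42: 1-1010,101-10
  m46: -0-11-,-011-0,101-10
  m50: -10010,11-010,110-10,1100-0
  m54: 1-0110,110-10
  m58: 1-1010,11-010,11101-
  m59: -11011,111-11,11101-
  m63: 1-1111,111-11
Essential: -0-11-, -10010, -11011, 00000-, 0101-1, 011000

6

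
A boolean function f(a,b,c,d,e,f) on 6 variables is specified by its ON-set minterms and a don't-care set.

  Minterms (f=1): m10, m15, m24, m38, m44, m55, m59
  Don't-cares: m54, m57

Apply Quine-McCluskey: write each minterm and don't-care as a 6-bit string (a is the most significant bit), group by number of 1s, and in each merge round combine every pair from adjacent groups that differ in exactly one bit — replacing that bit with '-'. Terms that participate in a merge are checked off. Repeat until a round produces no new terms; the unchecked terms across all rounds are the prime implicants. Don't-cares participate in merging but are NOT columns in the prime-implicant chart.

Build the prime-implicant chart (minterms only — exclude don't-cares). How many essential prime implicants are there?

7

Round 0: 001010 001111 011000 100110✓ 101100 110110✓ 110111✓ 111001✓ 111011✓
Round 1: 1-0110 11011- 1110-1
PIs = {001010, 001111, 011000, 1-0110, 101100, 11011-, 1110-1}
Coverage chart:
  m10: 001010 ←essential
  m15: 001111 ←essential
  m24: 011000 ←essential
  m38: 1-0110 ←essential
  m44: 101100 ←essential
  m55: 11011- ←essential
  m59: 1110-1 ←essential
Essential: 001010, 001111, 011000, 1-0110, 101100, 11011-, 1110-1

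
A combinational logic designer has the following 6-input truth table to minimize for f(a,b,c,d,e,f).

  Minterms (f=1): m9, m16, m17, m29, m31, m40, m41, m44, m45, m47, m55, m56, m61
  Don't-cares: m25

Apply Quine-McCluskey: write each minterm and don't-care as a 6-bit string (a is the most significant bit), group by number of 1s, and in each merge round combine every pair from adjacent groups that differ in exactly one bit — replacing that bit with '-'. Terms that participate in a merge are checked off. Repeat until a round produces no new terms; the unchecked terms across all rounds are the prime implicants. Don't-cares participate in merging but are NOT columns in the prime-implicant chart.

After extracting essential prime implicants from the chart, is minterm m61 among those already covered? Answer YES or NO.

Round 0: 001001✓ 010000✓ 010001✓ 011001✓ 011101✓ 011111✓ 101000✓ 101001✓ 101100✓ 101101✓ 101111✓ 110111 111000✓ 111101✓
Round 1: -01001 -11101 0-1001 01-001 01000- 011-01 0111-1 1-1000 1-1101 101-00✓ 101-01✓ 10100-✓ 1011-1 10110-✓
Round 2: 101-0-
PIs = {-01001, -11101, 0-1001, 01-001, 01000-, 011-01, 0111-1, 1-1000, 1-1101, 101-0-, 1011-1, 110111}
Coverage chart:
  m9: -01001,0-1001
  m16: 01000- ←essential
  m17: 01-001,01000-
  m29: -11101,011-01,0111-1
  m31: 0111-1 ←essential
  m40: 1-1000,101-0-
  m41: -01001,101-0-
  m44: 101-0- ←essential
  m45: 1-1101,101-0-,1011-1
  m47: 1011-1 ←essential
  m55: 110111 ←essential
  m56: 1-1000 ←essential
  m61: -11101,1-1101
Essential: 01000-, 0111-1, 1-1000, 101-0-, 1011-1, 110111

NO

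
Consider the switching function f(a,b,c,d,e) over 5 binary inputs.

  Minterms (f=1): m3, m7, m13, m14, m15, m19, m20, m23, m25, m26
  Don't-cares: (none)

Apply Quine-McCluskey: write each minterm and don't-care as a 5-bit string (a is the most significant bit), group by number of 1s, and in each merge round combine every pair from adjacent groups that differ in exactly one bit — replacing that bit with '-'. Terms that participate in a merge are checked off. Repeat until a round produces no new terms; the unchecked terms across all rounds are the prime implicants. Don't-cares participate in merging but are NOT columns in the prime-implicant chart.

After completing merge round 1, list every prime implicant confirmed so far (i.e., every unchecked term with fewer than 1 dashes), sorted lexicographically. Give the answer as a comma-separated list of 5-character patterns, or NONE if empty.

[col 0] 00011*, 00111*, 01101*, 01110*, 01111*, 10011*, 10100, 10111*, 11001, 11010
[col 1] -0011*, -0111*, 0-111, 00-11*, 011-1, 0111-, 10-11*
[col 2] -0-11
Prime implicants: -0-11, 0-111, 011-1, 0111-, 10100, 11001, 11010

10100, 11001, 11010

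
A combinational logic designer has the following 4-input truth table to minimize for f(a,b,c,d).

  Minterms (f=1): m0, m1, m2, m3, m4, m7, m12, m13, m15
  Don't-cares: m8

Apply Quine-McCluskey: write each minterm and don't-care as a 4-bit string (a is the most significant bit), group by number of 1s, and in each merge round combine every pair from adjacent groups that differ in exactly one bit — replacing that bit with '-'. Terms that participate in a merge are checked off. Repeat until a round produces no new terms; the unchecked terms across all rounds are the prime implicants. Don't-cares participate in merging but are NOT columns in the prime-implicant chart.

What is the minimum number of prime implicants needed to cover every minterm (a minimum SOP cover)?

Round 0: 0000✓ 0001✓ 0010✓ 0011✓ 0100✓ 0111✓ 1000✓ 1100✓ 1101✓ 1111✓
Round 1: -000✓ -100✓ -111 0-00✓ 0-11 00-0✓ 00-1✓ 000-✓ 001-✓ 1-00✓ 11-1 110-
Round 2: --00 00--
PIs = {--00, -111, 0-11, 00--, 11-1, 110-}
Coverage chart:
  m0: --00,00--
  m1: 00-- ←essential
  m2: 00-- ←essential
  m3: 0-11,00--
  m4: --00 ←essential
  m7: -111,0-11
  m12: --00,110-
  m13: 11-1,110-
  m15: -111,11-1
Essential: --00, 00--
Petrick residual → -111, 11-1
Min cover (4 terms): c'd' + bcd + a'b' + abd

4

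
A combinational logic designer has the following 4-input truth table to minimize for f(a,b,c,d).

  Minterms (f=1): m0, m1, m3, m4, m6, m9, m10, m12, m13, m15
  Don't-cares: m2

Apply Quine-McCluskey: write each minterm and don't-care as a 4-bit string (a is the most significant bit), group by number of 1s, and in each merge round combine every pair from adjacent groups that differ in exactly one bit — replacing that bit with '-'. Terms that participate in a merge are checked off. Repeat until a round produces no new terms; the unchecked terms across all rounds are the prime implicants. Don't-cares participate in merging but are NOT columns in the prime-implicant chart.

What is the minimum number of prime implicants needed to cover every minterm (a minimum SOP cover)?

Round 0: 0000✓ 0001✓ 0010✓ 0011✓ 0100✓ 0110✓ 1001✓ 1010✓ 1100✓ 1101✓ 1111✓
Round 1: -001 -010 -100 0-00✓ 0-10✓ 00-0✓ 00-1✓ 000-✓ 001-✓ 01-0✓ 1-01 11-1 110-
Round 2: 0--0 00--
PIs = {-001, -010, -100, 0--0, 00--, 1-01, 11-1, 110-}
Coverage chart:
  m0: 0--0,00--
  m1: -001,00--
  m3: 00-- ←essential
  m4: -100,0--0
  m6: 0--0 ←essential
  m9: -001,1-01
  m10: -010 ←essential
  m12: -100,110-
  m13: 1-01,11-1,110-
  m15: 11-1 ←essential
Essential: -010, 0--0, 00--, 11-1
Petrick residual → -001, -100
Min cover (6 terms): b'c'd + b'cd' + bc'd' + a'd' + a'b' + abd

6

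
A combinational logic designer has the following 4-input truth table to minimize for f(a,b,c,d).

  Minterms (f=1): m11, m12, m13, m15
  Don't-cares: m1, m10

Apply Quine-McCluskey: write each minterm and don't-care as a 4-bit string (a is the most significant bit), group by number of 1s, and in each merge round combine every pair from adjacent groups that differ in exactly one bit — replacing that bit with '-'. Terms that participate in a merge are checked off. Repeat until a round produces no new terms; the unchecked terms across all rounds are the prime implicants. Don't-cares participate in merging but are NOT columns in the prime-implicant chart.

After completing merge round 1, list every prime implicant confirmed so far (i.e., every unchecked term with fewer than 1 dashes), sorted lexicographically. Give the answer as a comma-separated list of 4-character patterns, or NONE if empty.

size-2^0 implicants → 0001  1010(✓)  1011(✓)  1100(✓)  1101(✓)  1111(✓)
size-2^1 implicants → 1-11  101-  11-1  110-
Unchecked terms (primes): 0001, 1-11, 101-, 11-1, 110-

0001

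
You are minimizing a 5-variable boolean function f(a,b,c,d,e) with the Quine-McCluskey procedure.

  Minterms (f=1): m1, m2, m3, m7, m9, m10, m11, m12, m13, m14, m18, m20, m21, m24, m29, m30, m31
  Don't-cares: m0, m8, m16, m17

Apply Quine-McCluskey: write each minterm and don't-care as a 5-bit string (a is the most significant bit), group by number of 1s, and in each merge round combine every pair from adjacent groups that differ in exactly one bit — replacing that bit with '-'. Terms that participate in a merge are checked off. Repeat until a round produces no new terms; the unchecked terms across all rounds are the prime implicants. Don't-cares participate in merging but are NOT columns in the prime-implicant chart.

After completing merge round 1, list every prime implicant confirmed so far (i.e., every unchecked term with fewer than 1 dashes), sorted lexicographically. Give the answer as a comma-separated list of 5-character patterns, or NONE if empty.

NONE

[col 0] 00000*, 00001*, 00010*, 00011*, 00111*, 01000*, 01001*, 01010*, 01011*, 01100*, 01101*, 01110*, 10000*, 10001*, 10010*, 10100*, 10101*, 11000*, 11101*, 11110*, 11111*
[col 1] -0000*, -0001*, -0010*, -1000*, -1101, -1110, 0-000*, 0-001*, 0-010*, 0-011*, 00-11, 000-0*, 000-1*, 0000-*, 0001-*, 01-00*, 01-01*, 01-10*, 010-0*, 010-1*, 0100-*, 0101-*, 011-0*, 0110-*, 1-000*, 1-101, 10-00*, 10-01*, 100-0*, 1000-*, 1010-*, 111-1, 1111-
[col 2] --000, -00-0, -000-, 0-0-0*, 0-0-1*, 0-00-*, 0-01-*, 000--*, 01--0, 01-0-, 010--*, 10-0-
[col 3] 0-0--
Prime implicants: --000, -00-0, -000-, -1101, -1110, 0-0--, 00-11, 01--0, 01-0-, 1-101, 10-0-, 111-1, 1111-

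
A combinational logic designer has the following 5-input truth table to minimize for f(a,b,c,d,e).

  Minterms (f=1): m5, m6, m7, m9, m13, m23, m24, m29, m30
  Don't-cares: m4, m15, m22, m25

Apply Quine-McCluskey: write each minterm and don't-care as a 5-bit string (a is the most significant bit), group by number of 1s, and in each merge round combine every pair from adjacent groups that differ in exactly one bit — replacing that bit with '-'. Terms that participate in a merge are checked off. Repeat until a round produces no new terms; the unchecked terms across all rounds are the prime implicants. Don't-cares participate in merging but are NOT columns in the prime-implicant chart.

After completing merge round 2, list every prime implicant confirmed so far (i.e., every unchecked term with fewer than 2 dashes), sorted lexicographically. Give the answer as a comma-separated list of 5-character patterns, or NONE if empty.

1-110, 1100-

size-2^0 implicants → 00100(✓)  00101(✓)  00110(✓)  00111(✓)  01001(✓)  01101(✓)  01111(✓)  10110(✓)  10111(✓)  11000(✓)  11001(✓)  11101(✓)  11110(✓)
size-2^1 implicants → -0110(✓)  -0111(✓)  -1001(✓)  -1101(✓)  0-101(✓)  0-111(✓)  001-0(✓)  001-1(✓)  0010-(✓)  0011-(✓)  01-01(✓)  011-1(✓)  1-110  1011-(✓)  11-01(✓)  1100-
size-2^2 implicants → -011-  -1-01  0-1-1  001--
Unchecked terms (primes): -011-, -1-01, 0-1-1, 001--, 1-110, 1100-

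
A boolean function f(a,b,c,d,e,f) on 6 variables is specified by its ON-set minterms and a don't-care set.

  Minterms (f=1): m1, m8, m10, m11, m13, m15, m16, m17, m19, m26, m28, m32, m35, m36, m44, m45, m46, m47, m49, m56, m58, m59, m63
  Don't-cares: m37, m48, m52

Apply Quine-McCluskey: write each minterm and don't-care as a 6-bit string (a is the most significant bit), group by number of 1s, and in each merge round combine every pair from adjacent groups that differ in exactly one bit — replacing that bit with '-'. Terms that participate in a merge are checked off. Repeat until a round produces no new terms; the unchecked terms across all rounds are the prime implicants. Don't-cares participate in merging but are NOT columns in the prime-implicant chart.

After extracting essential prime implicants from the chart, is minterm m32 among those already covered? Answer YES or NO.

[col 0] 000001*, 001000*, 001010*, 001011*, 001101*, 001111*, 010000*, 010001*, 010011*, 011010*, 011100, 100000*, 100011, 100100*, 100101*, 101100*, 101101*, 101110*, 101111*, 110000*, 110001*, 110100*, 111000*, 111010*, 111011*, 111111*
[col 1] -01101*, -01111*, -10000*, -10001*, -11010, 0-0001, 0-1010, 001-11, 0010-0, 00101-, 0011-1*, 0100-1, 01000-*, 1-0000*, 1-0100*, 1-1111, 10-100*, 10-101*, 100-00*, 10010-*, 1011-0*, 1011-1*, 10110-*, 10111-*, 11-000, 110-00*, 11000-*, 111-11, 1110-0, 11101-
[col 2] -011-1, -1000-, 1-0-00, 10-10-, 1011--
Prime implicants: -011-1, -1000-, -11010, 0-0001, 0-1010, 001-11, 0010-0, 00101-, 0100-1, 011100, 1-0-00, 1-1111, 10-10-, 100011, 1011--, 11-000, 111-11, 1110-0, 11101-
PI chart (minterm → PIs covering it):
  1 | 0-0001  (sole → essential)
  8 | 0010-0  (sole → essential)
  10 | 0-1010,0010-0,00101-
  11 | 001-11,00101-
  13 | -011-1  (sole → essential)
  15 | -011-1,001-11
  16 | -1000-  (sole → essential)
  17 | -1000-,0-0001,0100-1
  19 | 0100-1  (sole → essential)
  26 | -11010,0-1010
  28 | 011100  (sole → essential)
  32 | 1-0-00  (sole → essential)
  35 | 100011  (sole → essential)
  36 | 1-0-00,10-10-
  44 | 10-10-,1011--
  45 | -011-1,10-10-,1011--
  46 | 1011--  (sole → essential)
  47 | -011-1,1-1111,1011--
  49 | -1000-  (sole → essential)
  56 | 11-000,1110-0
  58 | -11010,1110-0,11101-
  59 | 111-11,11101-
  63 | 1-1111,111-11
Essential prime implicants: -011-1, -1000-, 0-0001, 0010-0, 0100-1, 011100, 1-0-00, 100011, 1011--

YES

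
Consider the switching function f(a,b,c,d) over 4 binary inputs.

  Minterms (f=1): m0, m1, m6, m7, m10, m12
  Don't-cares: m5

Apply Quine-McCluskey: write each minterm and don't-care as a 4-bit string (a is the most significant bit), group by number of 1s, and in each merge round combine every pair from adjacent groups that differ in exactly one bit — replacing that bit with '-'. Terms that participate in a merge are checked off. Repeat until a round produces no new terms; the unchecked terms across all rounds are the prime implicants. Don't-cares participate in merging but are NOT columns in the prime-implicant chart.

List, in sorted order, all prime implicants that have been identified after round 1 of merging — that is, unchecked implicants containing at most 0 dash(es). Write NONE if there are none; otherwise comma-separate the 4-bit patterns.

Round 0: 0000✓ 0001✓ 0101✓ 0110✓ 0111✓ 1010 1100
Round 1: 0-01 000- 01-1 011-
PIs = {0-01, 000-, 01-1, 011-, 1010, 1100}

1010, 1100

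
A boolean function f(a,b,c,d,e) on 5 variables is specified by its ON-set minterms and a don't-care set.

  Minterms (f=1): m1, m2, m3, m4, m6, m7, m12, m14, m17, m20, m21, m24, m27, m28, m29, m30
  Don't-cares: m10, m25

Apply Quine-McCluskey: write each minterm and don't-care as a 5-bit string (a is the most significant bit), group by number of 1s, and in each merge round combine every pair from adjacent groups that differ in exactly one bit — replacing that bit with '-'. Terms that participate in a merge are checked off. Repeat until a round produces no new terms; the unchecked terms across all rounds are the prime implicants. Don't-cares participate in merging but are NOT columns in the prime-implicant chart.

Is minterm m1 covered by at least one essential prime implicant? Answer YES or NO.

[col 0] 00001*, 00010*, 00011*, 00100*, 00110*, 00111*, 01010*, 01100*, 01110*, 10001*, 10100*, 10101*, 11000*, 11001*, 11011*, 11100*, 11101*, 11110*
[col 1] -0001, -0100*, -1100*, -1110*, 0-010*, 0-100*, 0-110*, 00-10*, 00-11*, 000-1, 0001-*, 001-0*, 0011-*, 01-10*, 011-0*, 1-001*, 1-100*, 1-101*, 10-01*, 1010-*, 11-00*, 11-01*, 110-1, 1100-*, 111-0*, 1110-*
[col 2] --100, -11-0, 0--10, 0-1-0, 00-1-, 1--01, 1-10-, 11-0-
Prime implicants: --100, -0001, -11-0, 0--10, 0-1-0, 00-1-, 000-1, 1--01, 1-10-, 11-0-, 110-1
PI chart (minterm → PIs covering it):
  1 | -0001,000-1
  2 | 0--10,00-1-
  3 | 00-1-,000-1
  4 | --100,0-1-0
  6 | 0--10,0-1-0,00-1-
  7 | 00-1-  (sole → essential)
  12 | --100,-11-0,0-1-0
  14 | -11-0,0--10,0-1-0
  17 | -0001,1--01
  20 | --100,1-10-
  21 | 1--01,1-10-
  24 | 11-0-  (sole → essential)
  27 | 110-1  (sole → essential)
  28 | --100,-11-0,1-10-,11-0-
  29 | 1--01,1-10-,11-0-
  30 | -11-0  (sole → essential)
Essential prime implicants: -11-0, 00-1-, 11-0-, 110-1

NO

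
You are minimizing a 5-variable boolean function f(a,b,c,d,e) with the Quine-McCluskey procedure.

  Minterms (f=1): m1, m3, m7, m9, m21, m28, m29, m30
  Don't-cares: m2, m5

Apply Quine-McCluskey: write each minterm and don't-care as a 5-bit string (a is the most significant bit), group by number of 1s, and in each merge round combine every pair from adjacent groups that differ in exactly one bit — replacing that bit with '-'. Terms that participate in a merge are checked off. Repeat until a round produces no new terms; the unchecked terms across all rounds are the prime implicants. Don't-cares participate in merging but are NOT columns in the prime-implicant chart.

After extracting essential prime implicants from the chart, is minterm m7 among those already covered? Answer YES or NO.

YES

size-2^0 implicants → 00001(✓)  00010(✓)  00011(✓)  00101(✓)  00111(✓)  01001(✓)  10101(✓)  11100(✓)  11101(✓)  11110(✓)
size-2^1 implicants → -0101  0-001  00-01(✓)  00-11(✓)  000-1(✓)  0001-  001-1(✓)  1-101  111-0  1110-
size-2^2 implicants → 00--1
Unchecked terms (primes): -0101, 0-001, 00--1, 0001-, 1-101, 111-0, 1110-
Minterm coverage:
  m1 ⊆ 0-001,00--1
  m3 ⊆ 00--1,0001-
  m7 ⊆ 00--1 [E]
  m9 ⊆ 0-001 [E]
  m21 ⊆ -0101,1-101
  m28 ⊆ 111-0,1110-
  m29 ⊆ 1-101,1110-
  m30 ⊆ 111-0 [E]
E = {0-001, 00--1, 111-0}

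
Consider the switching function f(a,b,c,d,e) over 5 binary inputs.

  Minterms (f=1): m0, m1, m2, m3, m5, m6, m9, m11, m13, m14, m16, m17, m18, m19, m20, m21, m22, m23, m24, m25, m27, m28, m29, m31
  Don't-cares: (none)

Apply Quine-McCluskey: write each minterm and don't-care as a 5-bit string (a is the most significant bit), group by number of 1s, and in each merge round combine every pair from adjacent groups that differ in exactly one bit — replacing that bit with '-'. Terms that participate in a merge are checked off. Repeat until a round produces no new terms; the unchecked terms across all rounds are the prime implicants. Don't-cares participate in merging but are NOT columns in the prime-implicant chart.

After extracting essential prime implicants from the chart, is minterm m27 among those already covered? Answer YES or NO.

YES

Round 0: 00000✓ 00001✓ 00010✓ 00011✓ 00101✓ 00110✓ 01001✓ 01011✓ 01101✓ 01110✓ 10000✓ 10001✓ 10010✓ 10011✓ 10100✓ 10101✓ 10110✓ 10111✓ 11000✓ 11001✓ 11011✓ 11100✓ 11101✓ 11111✓
Round 1: -0000✓ -0001✓ -0010✓ -0011✓ -0101✓ -0110✓ -1001✓ -1011✓ -1101✓ 0-001✓ 0-011✓ 0-101✓ 0-110 00-01✓ 00-10✓ 000-0✓ 000-1✓ 0000-✓ 0001-✓ 01-01✓ 010-1✓ 1-000✓ 1-001✓ 1-011✓ 1-100✓ 1-101✓ 1-111✓ 10-00✓ 10-01✓ 10-10✓ 10-11✓ 100-0✓ 100-1✓ 1000-✓ 1001-✓ 101-0✓ 101-1✓ 1010-✓ 1011-✓ 11-00✓ 11-01✓ 11-11✓ 110-1✓ 1100-✓ 111-1✓ 1110-✓
Round 2: --001✓ --011✓ --101✓ -0-01✓ -0-10 -00-0✓ -00-1✓ -000-✓ -001-✓ -1-01✓ -10-1✓ 0--01✓ 0-0-1✓ 000--✓ 1--00✓ 1--01✓ 1--11✓ 1-0-1✓ 1-00-✓ 1-1-1✓ 1-10-✓ 10--0✓ 10--1✓ 10-0-✓ 10-1-✓ 100--✓ 101--✓ 11--1✓ 11-0-✓
Round 3: ---01 --0-1 -00-- 1---1 1--0- 10---
PIs = {---01, --0-1, -0-10, -00--, 0-110, 1---1, 1--0-, 10---}
Coverage chart:
  m0: -00-- ←essential
  m1: ---01,--0-1,-00--
  m2: -0-10,-00--
  m3: --0-1,-00--
  m5: ---01 ←essential
  m6: -0-10,0-110
  m9: ---01,--0-1
  m11: --0-1 ←essential
  m13: ---01 ←essential
  m14: 0-110 ←essential
  m16: -00--,1--0-,10---
  m17: ---01,--0-1,-00--,1---1,1--0-,10---
  m18: -0-10,-00--,10---
  m19: --0-1,-00--,1---1,10---
  m20: 1--0-,10---
  m21: ---01,1---1,1--0-,10---
  m22: -0-10,10---
  m23: 1---1,10---
  m24: 1--0- ←essential
  m25: ---01,--0-1,1---1,1--0-
  m27: --0-1,1---1
  m28: 1--0- ←essential
  m29: ---01,1---1,1--0-
  m31: 1---1 ←essential
Essential: ---01, --0-1, -00--, 0-110, 1---1, 1--0-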